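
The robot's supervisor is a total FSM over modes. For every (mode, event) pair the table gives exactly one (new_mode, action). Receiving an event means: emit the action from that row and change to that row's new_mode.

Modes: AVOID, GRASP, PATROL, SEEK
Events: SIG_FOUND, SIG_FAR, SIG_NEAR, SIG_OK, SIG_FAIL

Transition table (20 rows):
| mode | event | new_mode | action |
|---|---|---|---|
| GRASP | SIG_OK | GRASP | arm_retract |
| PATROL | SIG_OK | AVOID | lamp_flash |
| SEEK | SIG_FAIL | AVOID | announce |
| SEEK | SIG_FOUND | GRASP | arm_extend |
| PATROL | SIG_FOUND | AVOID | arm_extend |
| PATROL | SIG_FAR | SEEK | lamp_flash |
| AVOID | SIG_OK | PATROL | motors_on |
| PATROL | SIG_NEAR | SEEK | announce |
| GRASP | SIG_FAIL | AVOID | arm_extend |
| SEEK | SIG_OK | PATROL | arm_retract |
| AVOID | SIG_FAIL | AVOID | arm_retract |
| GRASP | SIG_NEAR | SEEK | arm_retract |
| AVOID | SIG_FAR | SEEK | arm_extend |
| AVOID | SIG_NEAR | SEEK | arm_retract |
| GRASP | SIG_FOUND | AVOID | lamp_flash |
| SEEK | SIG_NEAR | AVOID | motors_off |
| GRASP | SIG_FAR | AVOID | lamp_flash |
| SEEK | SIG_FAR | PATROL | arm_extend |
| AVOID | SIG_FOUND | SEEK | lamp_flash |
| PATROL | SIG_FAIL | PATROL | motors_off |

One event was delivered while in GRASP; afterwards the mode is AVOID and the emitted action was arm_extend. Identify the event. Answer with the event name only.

SIG_FAIL

try SIG_FOUND: (GRASP, SIG_FOUND) → (AVOID, lamp_flash)
try SIG_FAR: (GRASP, SIG_FAR) → (AVOID, lamp_flash)
try SIG_NEAR: (GRASP, SIG_NEAR) → (SEEK, arm_retract)
try SIG_OK: (GRASP, SIG_OK) → (GRASP, arm_retract)
try SIG_FAIL: (GRASP, SIG_FAIL) → (AVOID, arm_extend)  ← matches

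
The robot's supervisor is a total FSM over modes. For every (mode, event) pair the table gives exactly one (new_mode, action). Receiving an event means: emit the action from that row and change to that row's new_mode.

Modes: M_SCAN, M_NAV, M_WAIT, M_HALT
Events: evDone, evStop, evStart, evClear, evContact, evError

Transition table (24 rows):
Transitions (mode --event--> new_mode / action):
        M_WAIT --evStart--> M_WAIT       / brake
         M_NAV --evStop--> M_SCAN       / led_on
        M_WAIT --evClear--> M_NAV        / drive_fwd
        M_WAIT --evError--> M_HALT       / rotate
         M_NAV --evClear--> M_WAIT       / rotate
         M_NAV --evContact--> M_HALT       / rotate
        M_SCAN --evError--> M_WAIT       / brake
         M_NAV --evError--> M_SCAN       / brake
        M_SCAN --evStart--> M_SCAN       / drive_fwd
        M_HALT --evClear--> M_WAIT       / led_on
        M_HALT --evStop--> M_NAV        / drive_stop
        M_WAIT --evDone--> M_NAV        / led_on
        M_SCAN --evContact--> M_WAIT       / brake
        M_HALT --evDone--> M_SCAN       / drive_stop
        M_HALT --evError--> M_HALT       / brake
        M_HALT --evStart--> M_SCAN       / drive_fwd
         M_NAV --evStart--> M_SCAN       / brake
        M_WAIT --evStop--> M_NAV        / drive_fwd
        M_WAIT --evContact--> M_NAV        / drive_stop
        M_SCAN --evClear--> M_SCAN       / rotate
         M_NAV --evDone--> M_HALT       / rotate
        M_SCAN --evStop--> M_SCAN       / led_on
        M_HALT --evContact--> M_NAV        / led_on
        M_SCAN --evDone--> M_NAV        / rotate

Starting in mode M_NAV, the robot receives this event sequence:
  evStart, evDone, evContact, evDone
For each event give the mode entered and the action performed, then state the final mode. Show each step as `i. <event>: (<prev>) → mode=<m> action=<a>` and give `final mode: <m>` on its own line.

final mode: M_SCAN

1. evStart: (M_NAV) → mode=M_SCAN action=brake
2. evDone: (M_SCAN) → mode=M_NAV action=rotate
3. evContact: (M_NAV) → mode=M_HALT action=rotate
4. evDone: (M_HALT) → mode=M_SCAN action=drive_stop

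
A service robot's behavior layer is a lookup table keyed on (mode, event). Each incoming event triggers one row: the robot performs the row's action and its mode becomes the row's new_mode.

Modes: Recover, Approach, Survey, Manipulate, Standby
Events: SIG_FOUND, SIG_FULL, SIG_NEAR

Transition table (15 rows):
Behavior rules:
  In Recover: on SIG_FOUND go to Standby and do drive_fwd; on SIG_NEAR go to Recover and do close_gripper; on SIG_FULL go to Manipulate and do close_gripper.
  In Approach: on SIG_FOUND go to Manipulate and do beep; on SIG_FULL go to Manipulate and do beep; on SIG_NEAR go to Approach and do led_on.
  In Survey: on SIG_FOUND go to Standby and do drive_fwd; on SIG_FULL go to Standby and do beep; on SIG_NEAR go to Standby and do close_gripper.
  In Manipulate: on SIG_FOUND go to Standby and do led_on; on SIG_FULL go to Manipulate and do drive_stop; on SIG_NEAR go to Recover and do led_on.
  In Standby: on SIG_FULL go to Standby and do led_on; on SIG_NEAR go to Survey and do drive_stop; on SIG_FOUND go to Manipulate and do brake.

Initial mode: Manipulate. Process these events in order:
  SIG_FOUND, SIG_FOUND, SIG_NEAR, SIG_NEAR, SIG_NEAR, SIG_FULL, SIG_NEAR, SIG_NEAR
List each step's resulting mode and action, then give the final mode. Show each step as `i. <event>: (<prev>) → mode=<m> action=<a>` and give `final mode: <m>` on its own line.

1. SIG_FOUND: (Manipulate) → mode=Standby action=led_on
2. SIG_FOUND: (Standby) → mode=Manipulate action=brake
3. SIG_NEAR: (Manipulate) → mode=Recover action=led_on
4. SIG_NEAR: (Recover) → mode=Recover action=close_gripper
5. SIG_NEAR: (Recover) → mode=Recover action=close_gripper
6. SIG_FULL: (Recover) → mode=Manipulate action=close_gripper
7. SIG_NEAR: (Manipulate) → mode=Recover action=led_on
8. SIG_NEAR: (Recover) → mode=Recover action=close_gripper

final mode: Recover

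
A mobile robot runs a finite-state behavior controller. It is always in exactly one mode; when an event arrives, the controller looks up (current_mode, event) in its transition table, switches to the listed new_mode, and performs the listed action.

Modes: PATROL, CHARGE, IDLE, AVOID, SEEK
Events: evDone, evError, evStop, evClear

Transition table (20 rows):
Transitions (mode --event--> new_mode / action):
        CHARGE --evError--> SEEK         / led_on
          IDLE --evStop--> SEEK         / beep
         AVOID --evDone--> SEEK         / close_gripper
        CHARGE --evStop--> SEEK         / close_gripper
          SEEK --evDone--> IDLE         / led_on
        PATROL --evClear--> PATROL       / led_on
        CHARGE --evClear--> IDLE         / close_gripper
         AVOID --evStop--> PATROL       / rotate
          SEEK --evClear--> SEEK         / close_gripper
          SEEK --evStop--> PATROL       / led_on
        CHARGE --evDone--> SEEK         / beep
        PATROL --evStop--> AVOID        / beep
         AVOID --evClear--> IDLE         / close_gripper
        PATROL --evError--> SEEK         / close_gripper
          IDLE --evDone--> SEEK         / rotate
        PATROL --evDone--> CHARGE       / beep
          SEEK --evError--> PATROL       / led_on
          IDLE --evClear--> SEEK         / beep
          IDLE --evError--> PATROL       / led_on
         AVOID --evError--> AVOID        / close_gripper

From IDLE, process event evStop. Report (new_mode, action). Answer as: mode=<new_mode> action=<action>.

mode=SEEK action=beep

current mode = IDLE; filter table to that mode:
  (IDLE, evStop) → (SEEK, beep)  ← event matches
  (IDLE, evDone) → (SEEK, rotate)
  (IDLE, evClear) → (SEEK, beep)
  (IDLE, evError) → (PATROL, led_on)
event = evStop selects (SEEK, beep)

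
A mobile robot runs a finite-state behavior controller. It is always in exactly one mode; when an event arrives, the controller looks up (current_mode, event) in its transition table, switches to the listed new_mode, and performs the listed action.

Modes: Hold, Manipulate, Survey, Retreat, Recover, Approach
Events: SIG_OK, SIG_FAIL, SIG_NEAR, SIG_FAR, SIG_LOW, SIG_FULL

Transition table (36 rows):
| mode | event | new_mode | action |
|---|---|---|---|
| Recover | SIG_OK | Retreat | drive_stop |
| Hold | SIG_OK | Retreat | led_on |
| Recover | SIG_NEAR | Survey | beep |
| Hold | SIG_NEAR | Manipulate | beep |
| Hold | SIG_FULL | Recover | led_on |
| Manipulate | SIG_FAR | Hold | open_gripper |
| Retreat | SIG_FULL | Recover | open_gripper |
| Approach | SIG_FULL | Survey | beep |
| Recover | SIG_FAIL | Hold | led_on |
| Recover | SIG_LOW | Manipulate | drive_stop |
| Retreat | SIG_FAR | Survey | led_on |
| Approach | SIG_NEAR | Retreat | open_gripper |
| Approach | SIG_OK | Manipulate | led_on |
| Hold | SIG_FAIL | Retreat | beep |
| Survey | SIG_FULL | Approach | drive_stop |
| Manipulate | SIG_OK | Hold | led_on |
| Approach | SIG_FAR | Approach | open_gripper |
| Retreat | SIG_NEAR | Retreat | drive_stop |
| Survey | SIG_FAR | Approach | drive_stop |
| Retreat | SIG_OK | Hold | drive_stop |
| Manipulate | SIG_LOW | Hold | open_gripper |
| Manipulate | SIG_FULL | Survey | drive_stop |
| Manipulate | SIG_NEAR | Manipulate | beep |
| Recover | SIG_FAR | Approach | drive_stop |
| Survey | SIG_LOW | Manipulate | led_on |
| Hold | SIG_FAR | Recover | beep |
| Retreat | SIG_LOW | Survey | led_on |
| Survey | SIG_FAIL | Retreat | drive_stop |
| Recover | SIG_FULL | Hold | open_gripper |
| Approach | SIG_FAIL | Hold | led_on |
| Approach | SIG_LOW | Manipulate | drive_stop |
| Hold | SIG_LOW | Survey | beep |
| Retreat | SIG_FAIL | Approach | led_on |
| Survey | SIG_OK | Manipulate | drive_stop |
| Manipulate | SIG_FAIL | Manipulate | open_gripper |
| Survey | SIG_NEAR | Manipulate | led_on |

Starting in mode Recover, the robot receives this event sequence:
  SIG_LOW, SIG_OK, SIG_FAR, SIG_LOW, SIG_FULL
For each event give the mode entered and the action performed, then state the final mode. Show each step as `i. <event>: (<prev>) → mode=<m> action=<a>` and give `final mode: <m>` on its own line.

1. SIG_LOW: (Recover) → mode=Manipulate action=drive_stop
2. SIG_OK: (Manipulate) → mode=Hold action=led_on
3. SIG_FAR: (Hold) → mode=Recover action=beep
4. SIG_LOW: (Recover) → mode=Manipulate action=drive_stop
5. SIG_FULL: (Manipulate) → mode=Survey action=drive_stop

final mode: Survey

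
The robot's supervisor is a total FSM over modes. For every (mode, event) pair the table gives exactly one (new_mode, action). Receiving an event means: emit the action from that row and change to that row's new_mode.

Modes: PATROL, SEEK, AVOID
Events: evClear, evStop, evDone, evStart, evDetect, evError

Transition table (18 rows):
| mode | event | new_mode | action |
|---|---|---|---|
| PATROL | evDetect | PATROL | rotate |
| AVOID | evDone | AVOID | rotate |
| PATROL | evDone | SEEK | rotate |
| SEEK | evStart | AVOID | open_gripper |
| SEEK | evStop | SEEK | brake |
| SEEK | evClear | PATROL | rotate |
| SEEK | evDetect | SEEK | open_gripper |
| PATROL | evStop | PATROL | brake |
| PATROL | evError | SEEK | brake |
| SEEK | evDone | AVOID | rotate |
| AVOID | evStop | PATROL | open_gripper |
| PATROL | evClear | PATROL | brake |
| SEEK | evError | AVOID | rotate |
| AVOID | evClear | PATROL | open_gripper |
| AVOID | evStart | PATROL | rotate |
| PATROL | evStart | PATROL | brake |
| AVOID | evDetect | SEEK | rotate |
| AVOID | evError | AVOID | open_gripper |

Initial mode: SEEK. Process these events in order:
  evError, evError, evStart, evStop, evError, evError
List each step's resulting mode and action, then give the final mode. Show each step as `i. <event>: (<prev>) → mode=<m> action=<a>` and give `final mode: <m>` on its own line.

final mode: AVOID

1. evError: (SEEK) → mode=AVOID action=rotate
2. evError: (AVOID) → mode=AVOID action=open_gripper
3. evStart: (AVOID) → mode=PATROL action=rotate
4. evStop: (PATROL) → mode=PATROL action=brake
5. evError: (PATROL) → mode=SEEK action=brake
6. evError: (SEEK) → mode=AVOID action=rotate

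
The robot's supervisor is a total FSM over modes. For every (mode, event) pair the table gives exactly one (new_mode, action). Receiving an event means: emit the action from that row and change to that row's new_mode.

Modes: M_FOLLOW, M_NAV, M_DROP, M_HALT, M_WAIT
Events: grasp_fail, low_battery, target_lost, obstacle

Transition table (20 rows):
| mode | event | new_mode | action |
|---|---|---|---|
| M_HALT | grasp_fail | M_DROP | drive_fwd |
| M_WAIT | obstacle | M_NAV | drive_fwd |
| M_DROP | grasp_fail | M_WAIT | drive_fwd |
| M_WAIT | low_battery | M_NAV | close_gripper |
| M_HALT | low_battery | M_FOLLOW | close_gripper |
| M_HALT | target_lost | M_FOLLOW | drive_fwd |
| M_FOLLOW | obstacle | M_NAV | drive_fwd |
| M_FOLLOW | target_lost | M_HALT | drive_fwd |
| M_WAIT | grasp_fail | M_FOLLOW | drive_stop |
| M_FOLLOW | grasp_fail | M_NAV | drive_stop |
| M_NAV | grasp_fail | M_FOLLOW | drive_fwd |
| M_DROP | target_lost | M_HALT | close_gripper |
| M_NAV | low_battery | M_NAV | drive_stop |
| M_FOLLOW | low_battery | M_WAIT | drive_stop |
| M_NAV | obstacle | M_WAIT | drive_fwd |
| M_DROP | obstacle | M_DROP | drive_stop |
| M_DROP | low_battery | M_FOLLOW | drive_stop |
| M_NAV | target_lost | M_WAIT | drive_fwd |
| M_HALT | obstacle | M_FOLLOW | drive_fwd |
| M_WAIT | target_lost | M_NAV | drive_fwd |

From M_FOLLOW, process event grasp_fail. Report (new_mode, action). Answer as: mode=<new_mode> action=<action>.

mode=M_NAV action=drive_stop

current mode = M_FOLLOW; filter table to that mode:
  (M_FOLLOW, obstacle) → (M_NAV, drive_fwd)
  (M_FOLLOW, target_lost) → (M_HALT, drive_fwd)
  (M_FOLLOW, grasp_fail) → (M_NAV, drive_stop)  ← event matches
  (M_FOLLOW, low_battery) → (M_WAIT, drive_stop)
event = grasp_fail selects (M_NAV, drive_stop)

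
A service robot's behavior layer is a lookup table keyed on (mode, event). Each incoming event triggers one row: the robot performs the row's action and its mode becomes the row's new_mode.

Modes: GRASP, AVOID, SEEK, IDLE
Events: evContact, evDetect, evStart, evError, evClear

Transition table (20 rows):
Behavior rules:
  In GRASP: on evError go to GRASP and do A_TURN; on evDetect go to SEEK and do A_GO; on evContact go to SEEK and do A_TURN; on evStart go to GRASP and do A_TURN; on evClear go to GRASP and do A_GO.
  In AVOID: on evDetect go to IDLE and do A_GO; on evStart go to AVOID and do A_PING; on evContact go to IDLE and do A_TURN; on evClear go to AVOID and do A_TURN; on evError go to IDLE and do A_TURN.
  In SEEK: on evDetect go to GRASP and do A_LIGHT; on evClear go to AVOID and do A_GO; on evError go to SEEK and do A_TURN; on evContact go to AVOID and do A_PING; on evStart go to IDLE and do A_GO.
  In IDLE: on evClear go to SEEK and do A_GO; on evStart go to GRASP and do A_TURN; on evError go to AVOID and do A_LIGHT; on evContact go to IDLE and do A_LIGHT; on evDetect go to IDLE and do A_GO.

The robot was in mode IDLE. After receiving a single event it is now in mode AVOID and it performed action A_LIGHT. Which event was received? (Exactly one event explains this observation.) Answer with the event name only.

try evContact: (IDLE, evContact) → (IDLE, A_LIGHT)
try evDetect: (IDLE, evDetect) → (IDLE, A_GO)
try evStart: (IDLE, evStart) → (GRASP, A_TURN)
try evError: (IDLE, evError) → (AVOID, A_LIGHT)  ← matches
try evClear: (IDLE, evClear) → (SEEK, A_GO)

evError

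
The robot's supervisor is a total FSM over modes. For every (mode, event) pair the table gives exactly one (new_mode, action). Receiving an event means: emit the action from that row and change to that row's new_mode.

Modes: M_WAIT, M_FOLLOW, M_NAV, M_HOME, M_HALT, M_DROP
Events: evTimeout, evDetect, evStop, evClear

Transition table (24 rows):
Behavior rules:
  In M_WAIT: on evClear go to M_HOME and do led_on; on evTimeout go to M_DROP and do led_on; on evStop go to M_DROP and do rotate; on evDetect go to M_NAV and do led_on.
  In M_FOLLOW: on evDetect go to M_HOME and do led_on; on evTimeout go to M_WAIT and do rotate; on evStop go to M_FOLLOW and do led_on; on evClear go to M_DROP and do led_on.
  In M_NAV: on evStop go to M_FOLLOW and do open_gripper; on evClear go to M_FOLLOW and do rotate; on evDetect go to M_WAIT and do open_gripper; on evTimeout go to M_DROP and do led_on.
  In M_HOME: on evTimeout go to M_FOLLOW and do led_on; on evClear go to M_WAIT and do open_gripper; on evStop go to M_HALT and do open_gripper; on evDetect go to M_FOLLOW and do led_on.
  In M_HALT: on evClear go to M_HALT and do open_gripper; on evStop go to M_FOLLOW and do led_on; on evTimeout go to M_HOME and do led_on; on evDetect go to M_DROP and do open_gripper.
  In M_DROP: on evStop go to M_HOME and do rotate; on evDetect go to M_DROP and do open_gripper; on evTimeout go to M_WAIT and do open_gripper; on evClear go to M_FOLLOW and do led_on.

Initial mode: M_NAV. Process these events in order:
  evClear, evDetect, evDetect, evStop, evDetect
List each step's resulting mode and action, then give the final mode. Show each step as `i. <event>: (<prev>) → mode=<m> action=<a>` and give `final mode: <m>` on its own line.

1. evClear: (M_NAV) → mode=M_FOLLOW action=rotate
2. evDetect: (M_FOLLOW) → mode=M_HOME action=led_on
3. evDetect: (M_HOME) → mode=M_FOLLOW action=led_on
4. evStop: (M_FOLLOW) → mode=M_FOLLOW action=led_on
5. evDetect: (M_FOLLOW) → mode=M_HOME action=led_on

final mode: M_HOME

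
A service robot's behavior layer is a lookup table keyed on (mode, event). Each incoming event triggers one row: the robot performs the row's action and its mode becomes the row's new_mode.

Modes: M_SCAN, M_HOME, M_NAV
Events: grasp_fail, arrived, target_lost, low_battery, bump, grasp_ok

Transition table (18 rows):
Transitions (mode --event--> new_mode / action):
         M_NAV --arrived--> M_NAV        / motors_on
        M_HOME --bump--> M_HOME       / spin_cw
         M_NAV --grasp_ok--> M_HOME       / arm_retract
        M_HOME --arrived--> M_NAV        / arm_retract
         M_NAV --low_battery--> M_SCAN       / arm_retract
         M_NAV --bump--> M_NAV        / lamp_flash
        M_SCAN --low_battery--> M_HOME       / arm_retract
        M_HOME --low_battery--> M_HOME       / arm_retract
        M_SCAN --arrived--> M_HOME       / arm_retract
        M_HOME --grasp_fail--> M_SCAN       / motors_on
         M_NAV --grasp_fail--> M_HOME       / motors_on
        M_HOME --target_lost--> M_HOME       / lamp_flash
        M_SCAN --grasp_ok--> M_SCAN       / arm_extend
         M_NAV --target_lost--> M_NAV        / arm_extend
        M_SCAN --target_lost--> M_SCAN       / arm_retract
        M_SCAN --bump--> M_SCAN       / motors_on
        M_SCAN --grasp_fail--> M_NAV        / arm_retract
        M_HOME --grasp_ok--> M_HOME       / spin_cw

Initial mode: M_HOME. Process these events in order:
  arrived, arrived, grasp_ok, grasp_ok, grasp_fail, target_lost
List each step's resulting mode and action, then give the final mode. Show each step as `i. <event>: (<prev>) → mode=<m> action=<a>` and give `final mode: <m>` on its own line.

final mode: M_SCAN

1. arrived: (M_HOME) → mode=M_NAV action=arm_retract
2. arrived: (M_NAV) → mode=M_NAV action=motors_on
3. grasp_ok: (M_NAV) → mode=M_HOME action=arm_retract
4. grasp_ok: (M_HOME) → mode=M_HOME action=spin_cw
5. grasp_fail: (M_HOME) → mode=M_SCAN action=motors_on
6. target_lost: (M_SCAN) → mode=M_SCAN action=arm_retract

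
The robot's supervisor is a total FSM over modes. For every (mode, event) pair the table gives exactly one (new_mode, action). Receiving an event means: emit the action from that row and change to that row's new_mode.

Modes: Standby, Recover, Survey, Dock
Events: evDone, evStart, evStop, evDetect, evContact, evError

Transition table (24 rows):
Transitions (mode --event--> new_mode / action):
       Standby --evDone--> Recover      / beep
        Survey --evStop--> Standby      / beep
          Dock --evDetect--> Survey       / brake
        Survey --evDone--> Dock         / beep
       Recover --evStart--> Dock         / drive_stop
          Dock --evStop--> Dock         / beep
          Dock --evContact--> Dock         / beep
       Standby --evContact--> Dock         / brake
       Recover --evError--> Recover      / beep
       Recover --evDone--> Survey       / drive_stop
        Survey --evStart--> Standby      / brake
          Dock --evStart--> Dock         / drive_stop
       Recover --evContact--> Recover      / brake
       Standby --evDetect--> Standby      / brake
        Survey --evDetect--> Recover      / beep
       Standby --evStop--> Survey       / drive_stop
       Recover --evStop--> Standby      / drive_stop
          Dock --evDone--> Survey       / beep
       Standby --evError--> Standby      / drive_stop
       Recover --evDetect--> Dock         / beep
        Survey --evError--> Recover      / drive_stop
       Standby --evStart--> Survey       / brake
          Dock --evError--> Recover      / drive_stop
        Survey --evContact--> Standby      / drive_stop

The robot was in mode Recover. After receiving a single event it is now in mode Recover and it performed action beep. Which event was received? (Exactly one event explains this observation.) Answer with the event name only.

evError

try evDone: (Recover, evDone) → (Survey, drive_stop)
try evStart: (Recover, evStart) → (Dock, drive_stop)
try evStop: (Recover, evStop) → (Standby, drive_stop)
try evDetect: (Recover, evDetect) → (Dock, beep)
try evContact: (Recover, evContact) → (Recover, brake)
try evError: (Recover, evError) → (Recover, beep)  ← matches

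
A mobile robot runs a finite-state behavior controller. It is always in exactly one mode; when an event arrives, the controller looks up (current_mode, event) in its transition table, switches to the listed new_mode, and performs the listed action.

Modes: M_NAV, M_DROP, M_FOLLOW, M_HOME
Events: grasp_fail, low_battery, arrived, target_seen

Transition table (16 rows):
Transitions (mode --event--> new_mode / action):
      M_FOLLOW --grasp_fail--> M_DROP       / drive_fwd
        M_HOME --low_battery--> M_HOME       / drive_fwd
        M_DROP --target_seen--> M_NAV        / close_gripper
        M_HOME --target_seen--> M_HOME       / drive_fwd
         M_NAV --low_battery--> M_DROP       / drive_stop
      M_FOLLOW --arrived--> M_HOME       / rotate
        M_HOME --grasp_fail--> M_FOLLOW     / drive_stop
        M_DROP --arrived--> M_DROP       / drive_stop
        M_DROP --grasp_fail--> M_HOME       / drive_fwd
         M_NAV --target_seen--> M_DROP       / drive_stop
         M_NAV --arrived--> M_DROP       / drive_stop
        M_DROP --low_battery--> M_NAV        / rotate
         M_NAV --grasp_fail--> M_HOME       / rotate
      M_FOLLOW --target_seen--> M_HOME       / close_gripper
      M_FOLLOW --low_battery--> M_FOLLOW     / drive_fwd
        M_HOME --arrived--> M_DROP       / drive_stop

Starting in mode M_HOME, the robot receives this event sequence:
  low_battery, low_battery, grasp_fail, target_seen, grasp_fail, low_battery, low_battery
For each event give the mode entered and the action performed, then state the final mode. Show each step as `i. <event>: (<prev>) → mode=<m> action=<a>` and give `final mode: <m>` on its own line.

1. low_battery: (M_HOME) → mode=M_HOME action=drive_fwd
2. low_battery: (M_HOME) → mode=M_HOME action=drive_fwd
3. grasp_fail: (M_HOME) → mode=M_FOLLOW action=drive_stop
4. target_seen: (M_FOLLOW) → mode=M_HOME action=close_gripper
5. grasp_fail: (M_HOME) → mode=M_FOLLOW action=drive_stop
6. low_battery: (M_FOLLOW) → mode=M_FOLLOW action=drive_fwd
7. low_battery: (M_FOLLOW) → mode=M_FOLLOW action=drive_fwd

final mode: M_FOLLOW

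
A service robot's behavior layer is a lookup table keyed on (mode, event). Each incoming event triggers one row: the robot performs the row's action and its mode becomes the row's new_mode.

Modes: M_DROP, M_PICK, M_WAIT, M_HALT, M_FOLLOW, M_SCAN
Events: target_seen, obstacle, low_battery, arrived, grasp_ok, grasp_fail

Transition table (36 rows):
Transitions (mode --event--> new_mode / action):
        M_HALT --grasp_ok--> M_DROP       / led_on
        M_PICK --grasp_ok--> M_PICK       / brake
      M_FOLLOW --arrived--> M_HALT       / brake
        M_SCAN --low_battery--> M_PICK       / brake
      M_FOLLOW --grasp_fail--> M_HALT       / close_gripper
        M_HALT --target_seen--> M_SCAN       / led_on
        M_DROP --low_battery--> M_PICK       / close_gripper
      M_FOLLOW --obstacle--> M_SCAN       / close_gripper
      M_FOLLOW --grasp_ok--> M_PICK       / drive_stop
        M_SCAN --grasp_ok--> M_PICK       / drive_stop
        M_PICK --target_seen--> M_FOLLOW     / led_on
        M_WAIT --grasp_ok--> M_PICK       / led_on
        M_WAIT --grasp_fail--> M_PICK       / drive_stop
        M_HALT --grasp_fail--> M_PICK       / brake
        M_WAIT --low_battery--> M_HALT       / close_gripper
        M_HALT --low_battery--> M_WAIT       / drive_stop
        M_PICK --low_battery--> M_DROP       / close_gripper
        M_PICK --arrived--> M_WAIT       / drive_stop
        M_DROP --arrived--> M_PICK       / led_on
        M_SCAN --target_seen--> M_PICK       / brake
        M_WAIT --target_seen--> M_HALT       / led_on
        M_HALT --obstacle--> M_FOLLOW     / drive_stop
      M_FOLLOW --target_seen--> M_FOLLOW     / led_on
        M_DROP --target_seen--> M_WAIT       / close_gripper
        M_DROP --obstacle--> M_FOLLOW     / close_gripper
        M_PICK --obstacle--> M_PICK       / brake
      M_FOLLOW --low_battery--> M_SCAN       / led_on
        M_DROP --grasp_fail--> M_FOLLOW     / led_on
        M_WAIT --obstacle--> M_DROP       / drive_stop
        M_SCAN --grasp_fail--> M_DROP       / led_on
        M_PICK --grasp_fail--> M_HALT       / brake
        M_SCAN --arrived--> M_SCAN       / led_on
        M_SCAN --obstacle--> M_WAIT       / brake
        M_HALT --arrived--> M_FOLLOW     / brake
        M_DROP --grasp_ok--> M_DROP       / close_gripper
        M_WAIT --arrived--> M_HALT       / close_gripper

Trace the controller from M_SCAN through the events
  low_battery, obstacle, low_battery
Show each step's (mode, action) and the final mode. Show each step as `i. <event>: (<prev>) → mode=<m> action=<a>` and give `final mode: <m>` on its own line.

1. low_battery: (M_SCAN) → mode=M_PICK action=brake
2. obstacle: (M_PICK) → mode=M_PICK action=brake
3. low_battery: (M_PICK) → mode=M_DROP action=close_gripper

final mode: M_DROP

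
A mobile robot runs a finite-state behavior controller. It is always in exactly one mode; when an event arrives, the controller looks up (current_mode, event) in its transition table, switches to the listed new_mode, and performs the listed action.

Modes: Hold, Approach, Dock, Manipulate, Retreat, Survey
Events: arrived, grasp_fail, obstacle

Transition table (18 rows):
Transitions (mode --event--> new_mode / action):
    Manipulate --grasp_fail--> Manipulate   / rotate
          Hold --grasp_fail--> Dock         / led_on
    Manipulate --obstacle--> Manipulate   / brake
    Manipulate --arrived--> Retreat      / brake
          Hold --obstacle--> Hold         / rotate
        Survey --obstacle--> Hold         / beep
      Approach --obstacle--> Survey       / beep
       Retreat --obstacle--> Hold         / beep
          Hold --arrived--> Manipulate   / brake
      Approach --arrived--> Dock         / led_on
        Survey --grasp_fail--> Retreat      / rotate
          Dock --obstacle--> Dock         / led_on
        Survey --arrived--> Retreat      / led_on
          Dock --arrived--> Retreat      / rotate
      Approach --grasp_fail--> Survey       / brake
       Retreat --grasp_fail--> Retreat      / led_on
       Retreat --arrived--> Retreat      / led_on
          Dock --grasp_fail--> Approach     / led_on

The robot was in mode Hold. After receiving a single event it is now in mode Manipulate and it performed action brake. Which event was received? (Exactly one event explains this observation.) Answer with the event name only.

try arrived: (Hold, arrived) → (Manipulate, brake)  ← matches
try grasp_fail: (Hold, grasp_fail) → (Dock, led_on)
try obstacle: (Hold, obstacle) → (Hold, rotate)

arrived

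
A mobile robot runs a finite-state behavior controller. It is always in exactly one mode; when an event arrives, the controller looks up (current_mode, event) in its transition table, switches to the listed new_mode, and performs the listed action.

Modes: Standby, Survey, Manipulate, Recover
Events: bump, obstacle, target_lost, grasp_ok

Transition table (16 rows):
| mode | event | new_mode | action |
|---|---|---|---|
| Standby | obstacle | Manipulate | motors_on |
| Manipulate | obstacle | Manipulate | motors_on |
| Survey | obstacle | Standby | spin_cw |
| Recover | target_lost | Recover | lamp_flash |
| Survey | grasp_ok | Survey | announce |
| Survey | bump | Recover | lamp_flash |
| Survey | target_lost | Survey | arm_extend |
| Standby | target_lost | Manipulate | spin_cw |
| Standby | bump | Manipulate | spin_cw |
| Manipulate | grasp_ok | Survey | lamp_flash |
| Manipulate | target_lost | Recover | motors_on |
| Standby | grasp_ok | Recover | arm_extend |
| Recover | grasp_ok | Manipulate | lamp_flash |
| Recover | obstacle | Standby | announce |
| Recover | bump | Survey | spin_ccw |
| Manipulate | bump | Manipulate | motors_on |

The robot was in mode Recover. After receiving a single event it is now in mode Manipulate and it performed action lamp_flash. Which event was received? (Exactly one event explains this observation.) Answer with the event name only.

try bump: (Recover, bump) → (Survey, spin_ccw)
try obstacle: (Recover, obstacle) → (Standby, announce)
try target_lost: (Recover, target_lost) → (Recover, lamp_flash)
try grasp_ok: (Recover, grasp_ok) → (Manipulate, lamp_flash)  ← matches

grasp_ok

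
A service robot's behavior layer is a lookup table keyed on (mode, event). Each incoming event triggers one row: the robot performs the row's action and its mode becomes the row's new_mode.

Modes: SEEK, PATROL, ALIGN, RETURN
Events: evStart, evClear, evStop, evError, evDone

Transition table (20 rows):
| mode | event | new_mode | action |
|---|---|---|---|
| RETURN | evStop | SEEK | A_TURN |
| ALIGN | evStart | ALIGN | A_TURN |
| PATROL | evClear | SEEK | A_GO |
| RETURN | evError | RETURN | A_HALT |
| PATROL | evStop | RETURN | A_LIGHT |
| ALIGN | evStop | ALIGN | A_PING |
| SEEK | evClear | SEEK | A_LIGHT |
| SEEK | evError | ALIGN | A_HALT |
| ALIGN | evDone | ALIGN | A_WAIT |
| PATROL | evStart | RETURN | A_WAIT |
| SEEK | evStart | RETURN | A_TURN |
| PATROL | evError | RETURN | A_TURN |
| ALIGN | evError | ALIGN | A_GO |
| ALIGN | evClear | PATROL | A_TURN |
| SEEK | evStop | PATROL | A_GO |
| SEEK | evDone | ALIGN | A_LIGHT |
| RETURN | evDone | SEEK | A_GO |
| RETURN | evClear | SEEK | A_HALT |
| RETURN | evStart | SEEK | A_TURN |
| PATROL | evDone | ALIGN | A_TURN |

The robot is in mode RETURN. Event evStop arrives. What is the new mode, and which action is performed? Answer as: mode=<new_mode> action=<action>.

mode=SEEK action=A_TURN

current mode = RETURN; filter table to that mode:
  (RETURN, evStop) → (SEEK, A_TURN)  ← event matches
  (RETURN, evError) → (RETURN, A_HALT)
  (RETURN, evDone) → (SEEK, A_GO)
  (RETURN, evClear) → (SEEK, A_HALT)
  (RETURN, evStart) → (SEEK, A_TURN)
event = evStop selects (SEEK, A_TURN)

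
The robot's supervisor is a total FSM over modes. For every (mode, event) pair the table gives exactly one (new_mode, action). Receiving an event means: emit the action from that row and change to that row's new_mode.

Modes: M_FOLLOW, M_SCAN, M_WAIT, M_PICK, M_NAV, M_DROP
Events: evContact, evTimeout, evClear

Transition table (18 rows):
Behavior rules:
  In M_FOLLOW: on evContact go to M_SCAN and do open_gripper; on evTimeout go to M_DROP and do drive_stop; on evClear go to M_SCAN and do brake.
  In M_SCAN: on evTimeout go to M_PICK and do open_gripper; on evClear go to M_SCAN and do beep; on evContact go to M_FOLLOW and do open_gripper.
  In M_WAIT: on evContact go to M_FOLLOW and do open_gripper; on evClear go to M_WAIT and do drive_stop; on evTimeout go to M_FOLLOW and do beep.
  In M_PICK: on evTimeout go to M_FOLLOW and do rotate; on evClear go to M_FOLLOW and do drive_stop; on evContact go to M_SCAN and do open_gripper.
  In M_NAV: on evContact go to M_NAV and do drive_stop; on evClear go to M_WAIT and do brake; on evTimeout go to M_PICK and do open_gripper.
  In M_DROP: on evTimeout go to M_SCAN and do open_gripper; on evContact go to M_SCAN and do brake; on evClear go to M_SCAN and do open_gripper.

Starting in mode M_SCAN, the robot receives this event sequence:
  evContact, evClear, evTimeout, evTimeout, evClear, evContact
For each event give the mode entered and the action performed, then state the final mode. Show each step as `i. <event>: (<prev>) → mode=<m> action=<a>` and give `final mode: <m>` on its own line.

1. evContact: (M_SCAN) → mode=M_FOLLOW action=open_gripper
2. evClear: (M_FOLLOW) → mode=M_SCAN action=brake
3. evTimeout: (M_SCAN) → mode=M_PICK action=open_gripper
4. evTimeout: (M_PICK) → mode=M_FOLLOW action=rotate
5. evClear: (M_FOLLOW) → mode=M_SCAN action=brake
6. evContact: (M_SCAN) → mode=M_FOLLOW action=open_gripper

final mode: M_FOLLOW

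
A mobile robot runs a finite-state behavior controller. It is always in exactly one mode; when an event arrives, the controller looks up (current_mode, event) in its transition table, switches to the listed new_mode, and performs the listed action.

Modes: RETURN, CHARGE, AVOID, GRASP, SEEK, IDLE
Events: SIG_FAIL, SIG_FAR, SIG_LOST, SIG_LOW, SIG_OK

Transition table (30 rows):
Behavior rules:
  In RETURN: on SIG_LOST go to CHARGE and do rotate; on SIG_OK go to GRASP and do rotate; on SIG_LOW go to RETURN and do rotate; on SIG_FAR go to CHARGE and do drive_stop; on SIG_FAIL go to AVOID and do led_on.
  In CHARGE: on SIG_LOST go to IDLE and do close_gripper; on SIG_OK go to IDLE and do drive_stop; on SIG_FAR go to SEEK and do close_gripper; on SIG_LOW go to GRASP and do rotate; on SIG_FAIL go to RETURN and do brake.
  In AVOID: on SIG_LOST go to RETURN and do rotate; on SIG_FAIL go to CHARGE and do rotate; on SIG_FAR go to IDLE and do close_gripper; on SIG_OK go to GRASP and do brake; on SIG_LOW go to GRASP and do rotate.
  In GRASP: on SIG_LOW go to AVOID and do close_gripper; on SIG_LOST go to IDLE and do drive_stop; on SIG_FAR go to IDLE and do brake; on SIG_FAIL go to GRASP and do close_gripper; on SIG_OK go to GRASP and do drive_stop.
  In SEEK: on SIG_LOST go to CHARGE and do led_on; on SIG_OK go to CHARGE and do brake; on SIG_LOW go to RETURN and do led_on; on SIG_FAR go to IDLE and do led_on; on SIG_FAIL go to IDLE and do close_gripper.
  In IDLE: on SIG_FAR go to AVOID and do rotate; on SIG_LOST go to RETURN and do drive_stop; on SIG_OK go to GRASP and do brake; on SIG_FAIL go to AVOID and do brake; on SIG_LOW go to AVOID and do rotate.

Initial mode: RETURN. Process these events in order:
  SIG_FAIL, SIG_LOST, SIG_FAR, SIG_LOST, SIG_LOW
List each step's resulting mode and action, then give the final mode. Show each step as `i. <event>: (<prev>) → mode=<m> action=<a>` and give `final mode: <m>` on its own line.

final mode: AVOID

1. SIG_FAIL: (RETURN) → mode=AVOID action=led_on
2. SIG_LOST: (AVOID) → mode=RETURN action=rotate
3. SIG_FAR: (RETURN) → mode=CHARGE action=drive_stop
4. SIG_LOST: (CHARGE) → mode=IDLE action=close_gripper
5. SIG_LOW: (IDLE) → mode=AVOID action=rotate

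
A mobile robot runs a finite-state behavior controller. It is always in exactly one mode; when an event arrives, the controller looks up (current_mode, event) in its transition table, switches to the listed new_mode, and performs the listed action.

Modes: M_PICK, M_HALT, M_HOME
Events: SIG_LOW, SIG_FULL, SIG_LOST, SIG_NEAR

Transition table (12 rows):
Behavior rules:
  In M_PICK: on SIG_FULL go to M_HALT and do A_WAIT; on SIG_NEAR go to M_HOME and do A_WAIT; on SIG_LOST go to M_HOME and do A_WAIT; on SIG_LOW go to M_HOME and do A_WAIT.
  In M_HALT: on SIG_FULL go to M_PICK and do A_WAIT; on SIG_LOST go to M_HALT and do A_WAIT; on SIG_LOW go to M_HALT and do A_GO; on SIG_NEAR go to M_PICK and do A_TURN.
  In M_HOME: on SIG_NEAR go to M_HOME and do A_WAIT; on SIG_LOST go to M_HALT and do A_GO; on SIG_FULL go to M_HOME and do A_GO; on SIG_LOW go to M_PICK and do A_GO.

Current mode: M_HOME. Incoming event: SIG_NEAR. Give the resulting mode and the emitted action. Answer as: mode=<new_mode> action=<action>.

current mode = M_HOME; filter table to that mode:
  (M_HOME, SIG_NEAR) → (M_HOME, A_WAIT)  ← event matches
  (M_HOME, SIG_LOST) → (M_HALT, A_GO)
  (M_HOME, SIG_FULL) → (M_HOME, A_GO)
  (M_HOME, SIG_LOW) → (M_PICK, A_GO)
event = SIG_NEAR selects (M_HOME, A_WAIT)

mode=M_HOME action=A_WAIT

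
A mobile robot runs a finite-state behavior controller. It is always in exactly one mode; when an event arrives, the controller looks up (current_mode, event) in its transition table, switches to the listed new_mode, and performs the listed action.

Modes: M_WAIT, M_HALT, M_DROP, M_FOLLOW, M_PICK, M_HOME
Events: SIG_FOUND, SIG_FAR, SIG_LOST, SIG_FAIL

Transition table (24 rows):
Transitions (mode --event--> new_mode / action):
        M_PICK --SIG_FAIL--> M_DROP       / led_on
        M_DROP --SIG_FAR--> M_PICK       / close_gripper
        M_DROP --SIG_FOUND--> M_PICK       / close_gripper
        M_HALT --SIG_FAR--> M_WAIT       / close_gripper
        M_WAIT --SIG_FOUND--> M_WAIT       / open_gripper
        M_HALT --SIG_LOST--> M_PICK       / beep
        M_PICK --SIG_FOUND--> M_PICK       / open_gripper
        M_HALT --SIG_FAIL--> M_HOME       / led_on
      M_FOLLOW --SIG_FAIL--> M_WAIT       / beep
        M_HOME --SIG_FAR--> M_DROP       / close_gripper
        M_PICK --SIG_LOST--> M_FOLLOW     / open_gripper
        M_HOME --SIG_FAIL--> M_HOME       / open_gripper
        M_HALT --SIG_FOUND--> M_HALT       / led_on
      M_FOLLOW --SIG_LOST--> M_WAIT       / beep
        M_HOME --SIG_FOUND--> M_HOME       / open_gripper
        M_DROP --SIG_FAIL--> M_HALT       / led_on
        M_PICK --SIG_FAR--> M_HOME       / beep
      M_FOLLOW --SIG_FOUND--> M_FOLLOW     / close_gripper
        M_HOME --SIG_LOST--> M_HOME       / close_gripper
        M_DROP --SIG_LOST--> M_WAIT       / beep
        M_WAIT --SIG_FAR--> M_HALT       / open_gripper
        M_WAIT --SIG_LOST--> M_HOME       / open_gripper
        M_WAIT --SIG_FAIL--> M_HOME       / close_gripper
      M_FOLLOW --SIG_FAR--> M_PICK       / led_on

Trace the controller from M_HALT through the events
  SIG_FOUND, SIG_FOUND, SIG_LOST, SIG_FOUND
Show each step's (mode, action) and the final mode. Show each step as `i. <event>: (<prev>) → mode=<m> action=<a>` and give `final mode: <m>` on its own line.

final mode: M_PICK

1. SIG_FOUND: (M_HALT) → mode=M_HALT action=led_on
2. SIG_FOUND: (M_HALT) → mode=M_HALT action=led_on
3. SIG_LOST: (M_HALT) → mode=M_PICK action=beep
4. SIG_FOUND: (M_PICK) → mode=M_PICK action=open_gripper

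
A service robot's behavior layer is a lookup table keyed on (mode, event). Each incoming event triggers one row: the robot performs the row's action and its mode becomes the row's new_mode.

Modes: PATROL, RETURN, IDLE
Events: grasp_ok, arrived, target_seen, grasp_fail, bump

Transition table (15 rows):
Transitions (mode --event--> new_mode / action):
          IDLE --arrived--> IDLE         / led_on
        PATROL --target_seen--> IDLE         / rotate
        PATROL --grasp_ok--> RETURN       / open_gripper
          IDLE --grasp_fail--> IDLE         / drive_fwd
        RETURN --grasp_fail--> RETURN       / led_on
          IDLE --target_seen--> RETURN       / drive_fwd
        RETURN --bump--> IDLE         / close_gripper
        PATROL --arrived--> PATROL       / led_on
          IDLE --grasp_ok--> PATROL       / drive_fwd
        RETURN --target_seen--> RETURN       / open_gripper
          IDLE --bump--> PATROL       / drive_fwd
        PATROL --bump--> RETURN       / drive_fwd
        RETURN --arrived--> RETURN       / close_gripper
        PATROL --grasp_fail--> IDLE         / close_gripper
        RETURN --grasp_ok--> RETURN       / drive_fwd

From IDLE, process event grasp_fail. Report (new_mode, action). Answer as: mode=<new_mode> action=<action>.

current mode = IDLE; filter table to that mode:
  (IDLE, arrived) → (IDLE, led_on)
  (IDLE, grasp_fail) → (IDLE, drive_fwd)  ← event matches
  (IDLE, target_seen) → (RETURN, drive_fwd)
  (IDLE, grasp_ok) → (PATROL, drive_fwd)
  (IDLE, bump) → (PATROL, drive_fwd)
event = grasp_fail selects (IDLE, drive_fwd)

mode=IDLE action=drive_fwd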